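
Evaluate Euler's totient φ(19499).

19499 = 17 · 31 · 37.
φ(19499) = 19499 · (1 − 1/17) · (1 − 1/31) · (1 − 1/37)
       = 19499 · 17280/19499 = 17280.

17280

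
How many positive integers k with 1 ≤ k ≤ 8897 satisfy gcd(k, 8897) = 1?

7200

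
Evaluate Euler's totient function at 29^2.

φ(841) = 841 · (1 − 1/29)
       = 841 · 28/29 = 812.

812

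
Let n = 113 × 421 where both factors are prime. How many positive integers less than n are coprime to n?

47040

φ(n) = (p − 1)(q − 1) = (113−1)(421−1) = 112·420 = 47040.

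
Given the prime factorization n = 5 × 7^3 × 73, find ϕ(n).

84672

φ(125195) = 125195 · (1 − 1/5) · (1 − 1/7) · (1 − 1/73)
       = 125195 · 1728/2555 = 84672.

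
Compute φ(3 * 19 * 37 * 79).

101088

φ(166611) = 166611 · (1 − 1/3) · (1 − 1/19) · (1 − 1/37) · (1 − 1/79)
       = 166611 · 101088/166611 = 101088.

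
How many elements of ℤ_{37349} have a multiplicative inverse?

32448

37349 = 13^3 · 17.
φ(13^3) = 13^3 − 13^2 = 2197 − 169 = 2028.
φ(17) = 17 − 1 = 16.
Since φ is multiplicative, φ(37349) = 2028 · 16 = 32448.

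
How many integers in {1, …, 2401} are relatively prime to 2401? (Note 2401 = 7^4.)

φ(7^4) = 7^3·(7−1) = 343·6 = 2058.

2058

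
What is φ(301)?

Prime factorization: 301 = 7 · 43.
φ(301) = 301 · (1 − 1/7) · (1 − 1/43)
       = 301 · 252/301 = 252.

252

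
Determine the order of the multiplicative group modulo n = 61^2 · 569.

φ(61^2) = 61^1·(61−1) = 61·60 = 3660.
φ(569) = 569 − 1 = 568.
Since φ is multiplicative, φ(2117249) = 3660 · 568 = 2078880.

2078880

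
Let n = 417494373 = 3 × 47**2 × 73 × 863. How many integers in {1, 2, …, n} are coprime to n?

φ(3) = 3 − 1 = 2.
φ(47^2) = 47^1·(47−1) = 47·46 = 2162.
φ(73) = 73 − 1 = 72.
φ(863) = 863 − 1 = 862.
Multiply: 2 · 2162 · 72 · 862 = 268364736.

268364736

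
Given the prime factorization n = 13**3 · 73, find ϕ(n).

146016

φ(13^3) = 13^3 − 13^2 = 2197 − 169 = 2028.
φ(73) = 73 − 1 = 72.
Since φ is multiplicative, φ(160381) = 2028 · 72 = 146016.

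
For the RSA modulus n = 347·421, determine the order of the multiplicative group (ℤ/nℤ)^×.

φ(347) = 347 − 1 = 346.
φ(421) = 421 − 1 = 420.
Since φ is multiplicative, φ(146087) = 346 · 420 = 145320.

145320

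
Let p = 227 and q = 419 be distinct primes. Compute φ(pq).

94468

φ(pq) = (p−1)(q−1) = 226 · 418 = 94468.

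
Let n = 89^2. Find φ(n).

φ(7921) = 7921 · (1 − 1/89)
       = 7921 · 88/89 = 7832.

7832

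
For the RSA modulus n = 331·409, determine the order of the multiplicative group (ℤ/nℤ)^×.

φ(135379) = 135379 · (1 − 1/331) · (1 − 1/409)
       = 135379 · 134640/135379 = 134640.

134640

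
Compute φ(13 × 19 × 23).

φ(13) = 13 − 1 = 12.
φ(19) = 19 − 1 = 18.
φ(23) = 23 − 1 = 22.
φ(5681) = 12 × 18 × 22 = 4752.

4752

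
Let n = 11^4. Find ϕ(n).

φ(14641) = 14641 · (1 − 1/11)
       = 14641 · 10/11 = 13310.

13310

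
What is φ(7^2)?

42

φ(7^2) = 7^1·(7−1) = 7·6 = 42.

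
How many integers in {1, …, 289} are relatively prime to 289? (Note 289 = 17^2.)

272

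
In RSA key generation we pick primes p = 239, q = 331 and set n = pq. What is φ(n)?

78540

φ(pq) = (p−1)(q−1) = 238 · 330 = 78540.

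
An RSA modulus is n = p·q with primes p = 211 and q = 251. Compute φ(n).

52500

φ(n) = (p − 1)(q − 1) = (211−1)(251−1) = 210·250 = 52500.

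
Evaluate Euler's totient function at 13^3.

φ(13^3) = 13^3 − 13^2 = 2197 − 169 = 2028.

2028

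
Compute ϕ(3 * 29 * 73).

4032

φ(6351) = 6351 · (1 − 1/3) · (1 − 1/29) · (1 − 1/73)
       = 6351 · 4032/6351 = 4032.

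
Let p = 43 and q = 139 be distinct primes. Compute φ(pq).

5796

φ(43) = 43 − 1 = 42.
φ(139) = 139 − 1 = 138.
φ(5977) = 42 × 138 = 5796.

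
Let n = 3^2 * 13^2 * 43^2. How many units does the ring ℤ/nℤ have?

φ(2812329) = 2812329 · (1 − 1/3) · (1 − 1/13) · (1 − 1/43)
       = 2812329 · 1008/1677 = 1690416.

1690416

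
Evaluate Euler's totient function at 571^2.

325470

φ(326041) = 326041 · (1 − 1/571)
       = 326041 · 570/571 = 325470.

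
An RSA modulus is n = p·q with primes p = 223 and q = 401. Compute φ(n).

88800

For distinct primes, φ(pq) = (p−1)(q−1) = 222 × 400 = 88800.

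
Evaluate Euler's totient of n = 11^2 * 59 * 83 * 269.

140206880

φ(11^2) = 11^1·(11−1) = 11·10 = 110.
φ(59) = 59 − 1 = 58.
φ(83) = 83 − 1 = 82.
φ(269) = 269 − 1 = 268.
Multiply: 110 · 58 · 82 · 268 = 140206880.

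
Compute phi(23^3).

11638

φ(12167) = 12167 · (1 − 1/23)
       = 12167 · 22/23 = 11638.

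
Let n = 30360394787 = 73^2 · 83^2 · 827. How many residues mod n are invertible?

29547949536

φ(30360394787) = 30360394787 · (1 − 1/73) · (1 − 1/83) · (1 − 1/827)
       = 30360394787 · 4876704/5010793 = 29547949536.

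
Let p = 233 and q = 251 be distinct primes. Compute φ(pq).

For distinct primes, φ(pq) = (p−1)(q−1) = 232 × 250 = 58000.

58000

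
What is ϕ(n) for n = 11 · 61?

600

φ(671) = 671 · (1 − 1/11) · (1 − 1/61)
       = 671 · 600/671 = 600.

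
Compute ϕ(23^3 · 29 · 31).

9775920

φ(10938133) = 10938133 · (1 − 1/23) · (1 − 1/29) · (1 − 1/31)
       = 10938133 · 18480/20677 = 9775920.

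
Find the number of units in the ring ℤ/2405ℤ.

1728

Factor 2405: 2405 = 5 × 13 × 37.
φ(2405) = 2405 · (1 − 1/5) · (1 − 1/13) · (1 − 1/37)
       = 2405 · 1728/2405 = 1728.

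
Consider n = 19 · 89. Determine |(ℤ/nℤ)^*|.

1584

φ(19) = 19 − 1 = 18.
φ(89) = 89 − 1 = 88.
φ(1691) = 18 × 88 = 1584.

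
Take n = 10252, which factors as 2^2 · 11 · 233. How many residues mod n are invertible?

φ(2^2) = 2^2 − 2^1 = 4 − 2 = 2.
φ(11) = 11 − 1 = 10.
φ(233) = 233 − 1 = 232.
Since φ is multiplicative, φ(10252) = 2 · 10 · 232 = 4640.

4640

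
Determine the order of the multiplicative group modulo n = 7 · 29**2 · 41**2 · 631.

5033750400

φ(7) = 7 − 1 = 6.
φ(29^2) = 29^2 − 29^1 = 841 − 29 = 812.
φ(41^2) = 41^1·(41−1) = 41·40 = 1640.
φ(631) = 631 − 1 = 630.
φ(6244405657) = 6 × 812 × 1640 × 630 = 5033750400.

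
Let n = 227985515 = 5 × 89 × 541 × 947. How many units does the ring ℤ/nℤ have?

φ(5) = 5 − 1 = 4.
φ(89) = 89 − 1 = 88.
φ(541) = 541 − 1 = 540.
φ(947) = 947 − 1 = 946.
Since φ is multiplicative, φ(227985515) = 4 · 88 · 540 · 946 = 179815680.

179815680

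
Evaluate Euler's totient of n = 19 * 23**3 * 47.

9636264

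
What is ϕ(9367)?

8064

Factor 9367: 9367 = 17 * 19 * 29.
φ(9367) = 9367 · (1 − 1/17) · (1 − 1/19) · (1 − 1/29)
       = 9367 · 8064/9367 = 8064.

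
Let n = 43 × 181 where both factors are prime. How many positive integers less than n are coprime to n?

φ(43) = 43 − 1 = 42.
φ(181) = 181 − 1 = 180.
φ(7783) = 42 × 180 = 7560.

7560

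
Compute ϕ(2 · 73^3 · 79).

29927664

φ(61464686) = 61464686 · (1 − 1/2) · (1 − 1/73) · (1 − 1/79)
       = 61464686 · 5616/11534 = 29927664.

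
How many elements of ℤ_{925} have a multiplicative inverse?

720

Factor 925: 925 = 5^2 · 37.
φ(5^2) = 5^1·(5−1) = 5·4 = 20.
φ(37) = 37 − 1 = 36.
Since φ is multiplicative, φ(925) = 20 · 36 = 720.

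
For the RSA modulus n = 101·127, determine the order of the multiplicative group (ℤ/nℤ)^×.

For distinct primes, φ(pq) = (p−1)(q−1) = 100 × 126 = 12600.

12600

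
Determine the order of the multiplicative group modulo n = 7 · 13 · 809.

58176

φ(73619) = 73619 · (1 − 1/7) · (1 − 1/13) · (1 − 1/809)
       = 73619 · 58176/73619 = 58176.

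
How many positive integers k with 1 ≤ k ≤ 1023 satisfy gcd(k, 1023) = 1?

1023 = 3 * 11 * 31.
φ(1023) = 1023 · (1 − 1/3) · (1 − 1/11) · (1 − 1/31)
       = 1023 · 600/1023 = 600.

600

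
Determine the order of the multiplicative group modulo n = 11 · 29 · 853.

φ(272107) = 272107 · (1 − 1/11) · (1 − 1/29) · (1 − 1/853)
       = 272107 · 238560/272107 = 238560.

238560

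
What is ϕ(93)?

93 = 3 * 31.
φ(3) = 3 − 1 = 2.
φ(31) = 31 − 1 = 30.
φ(93) = 2 × 30 = 60.

60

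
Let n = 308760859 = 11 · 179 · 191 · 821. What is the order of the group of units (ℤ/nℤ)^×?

φ(308760859) = 308760859 · (1 − 1/11) · (1 − 1/179) · (1 − 1/191) · (1 − 1/821)
       = 308760859 · 277324000/308760859 = 277324000.

277324000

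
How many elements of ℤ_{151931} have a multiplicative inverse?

131040

First factor: 151931 = 13^2 × 29 × 31.
φ(151931) = 151931 · (1 − 1/13) · (1 − 1/29) · (1 − 1/31)
       = 151931 · 10080/11687 = 131040.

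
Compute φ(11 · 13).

120

φ(143) = 143 · (1 − 1/11) · (1 − 1/13)
       = 143 · 120/143 = 120.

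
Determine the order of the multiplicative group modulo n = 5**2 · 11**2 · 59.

φ(178475) = 178475 · (1 − 1/5) · (1 − 1/11) · (1 − 1/59)
       = 178475 · 2320/3245 = 127600.

127600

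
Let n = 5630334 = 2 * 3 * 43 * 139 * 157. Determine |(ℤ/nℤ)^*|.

φ(5630334) = 5630334 · (1 − 1/2) · (1 − 1/3) · (1 − 1/43) · (1 − 1/139) · (1 − 1/157)
       = 5630334 · 1808352/5630334 = 1808352.

1808352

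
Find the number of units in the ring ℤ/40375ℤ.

28800

Prime factorization: 40375 = 5**3 × 17 × 19.
φ(5^3) = 5^3 − 5^2 = 125 − 25 = 100.
φ(17) = 17 − 1 = 16.
φ(19) = 19 − 1 = 18.
Multiply: 100 · 16 · 18 = 28800.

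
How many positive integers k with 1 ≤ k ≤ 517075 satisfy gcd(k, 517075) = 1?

Factor 517075: 517075 = 5^2 · 13 · 37 · 43.
φ(5^2) = 5^1·(5−1) = 5·4 = 20.
φ(13) = 13 − 1 = 12.
φ(37) = 37 − 1 = 36.
φ(43) = 43 − 1 = 42.
φ(517075) = 20 × 12 × 36 × 42 = 362880.

362880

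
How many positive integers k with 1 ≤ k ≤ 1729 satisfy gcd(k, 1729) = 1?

Factor 1729: 1729 = 7 × 13 × 19.
φ(7) = 7 − 1 = 6.
φ(13) = 13 − 1 = 12.
φ(19) = 19 − 1 = 18.
φ(1729) = 6 × 12 × 18 = 1296.

1296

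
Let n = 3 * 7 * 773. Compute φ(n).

9264

φ(16233) = 16233 · (1 − 1/3) · (1 − 1/7) · (1 − 1/773)
       = 16233 · 9264/16233 = 9264.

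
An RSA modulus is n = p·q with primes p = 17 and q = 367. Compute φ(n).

For distinct primes, φ(pq) = (p−1)(q−1) = 16 × 366 = 5856.

5856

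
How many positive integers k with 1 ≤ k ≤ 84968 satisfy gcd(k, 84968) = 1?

36288

Factor 84968: 84968 = 2**3 × 13 × 19 × 43.
φ(2^3) = 2^2·(2−1) = 4·1 = 4.
φ(13) = 13 − 1 = 12.
φ(19) = 19 − 1 = 18.
φ(43) = 43 − 1 = 42.
φ(84968) = 4 × 12 × 18 × 42 = 36288.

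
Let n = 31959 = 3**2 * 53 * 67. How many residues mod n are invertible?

φ(31959) = 31959 · (1 − 1/3) · (1 − 1/53) · (1 − 1/67)
       = 31959 · 6864/10653 = 20592.

20592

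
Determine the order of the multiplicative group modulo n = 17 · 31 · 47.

φ(24769) = 24769 · (1 − 1/17) · (1 − 1/31) · (1 − 1/47)
       = 24769 · 22080/24769 = 22080.

22080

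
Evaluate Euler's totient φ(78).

78 = 2 * 3 * 13.
φ(2) = 2 − 1 = 1.
φ(3) = 3 − 1 = 2.
φ(13) = 13 − 1 = 12.
Since φ is multiplicative, φ(78) = 1 · 2 · 12 = 24.

24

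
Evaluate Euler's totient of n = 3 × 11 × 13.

240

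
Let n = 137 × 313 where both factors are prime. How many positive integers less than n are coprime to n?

42432

φ(pq) = (p−1)(q−1) = 136 · 312 = 42432.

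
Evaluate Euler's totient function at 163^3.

φ(163^3) = 163^3 − 163^2 = 4330747 − 26569 = 4304178.

4304178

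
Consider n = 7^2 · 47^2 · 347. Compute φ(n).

31418184

φ(37559627) = 37559627 · (1 − 1/7) · (1 − 1/47) · (1 − 1/347)
       = 37559627 · 95496/114163 = 31418184.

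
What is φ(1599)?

960

Factor 1599: 1599 = 3 × 13 × 41.
φ(1599) = 1599 · (1 − 1/3) · (1 − 1/13) · (1 − 1/41)
       = 1599 · 960/1599 = 960.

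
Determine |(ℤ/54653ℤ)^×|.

50400

Factor 54653: 54653 = 31 × 41 × 43.
φ(54653) = 54653 · (1 − 1/31) · (1 − 1/41) · (1 − 1/43)
       = 54653 · 50400/54653 = 50400.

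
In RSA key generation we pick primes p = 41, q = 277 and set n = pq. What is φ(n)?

φ(11357) = 11357 · (1 − 1/41) · (1 − 1/277)
       = 11357 · 11040/11357 = 11040.

11040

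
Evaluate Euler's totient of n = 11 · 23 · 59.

φ(14927) = 14927 · (1 − 1/11) · (1 − 1/23) · (1 − 1/59)
       = 14927 · 12760/14927 = 12760.

12760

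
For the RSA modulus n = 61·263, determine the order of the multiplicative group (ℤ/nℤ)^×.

15720

φ(n) = (p − 1)(q − 1) = (61−1)(263−1) = 60·262 = 15720.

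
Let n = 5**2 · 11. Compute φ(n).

φ(5^2) = 5^2 − 5^1 = 25 − 5 = 20.
φ(11) = 11 − 1 = 10.
φ(275) = 20 × 10 = 200.

200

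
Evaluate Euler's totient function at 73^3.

φ(389017) = 389017 · (1 − 1/73)
       = 389017 · 72/73 = 383688.

383688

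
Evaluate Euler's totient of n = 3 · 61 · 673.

80640

φ(3) = 3 − 1 = 2.
φ(61) = 61 − 1 = 60.
φ(673) = 673 − 1 = 672.
Since φ is multiplicative, φ(123159) = 2 · 60 · 672 = 80640.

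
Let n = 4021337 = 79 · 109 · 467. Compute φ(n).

3925584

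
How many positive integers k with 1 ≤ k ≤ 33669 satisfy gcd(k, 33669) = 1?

21168

First factor: 33669 = 3**3 * 29 * 43.
φ(3^3) = 3^2·(3−1) = 9·2 = 18.
φ(29) = 29 − 1 = 28.
φ(43) = 43 − 1 = 42.
Multiply: 18 · 28 · 42 = 21168.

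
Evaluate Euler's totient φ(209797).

161280

First factor: 209797 = 7 · 17 · 41 · 43.
φ(209797) = 209797 · (1 − 1/7) · (1 − 1/17) · (1 − 1/41) · (1 − 1/43)
       = 209797 · 161280/209797 = 161280.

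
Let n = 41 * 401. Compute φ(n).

16000

φ(41) = 41 − 1 = 40.
φ(401) = 401 − 1 = 400.
φ(16441) = 40 × 400 = 16000.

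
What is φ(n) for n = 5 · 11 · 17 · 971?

620800

φ(907885) = 907885 · (1 − 1/5) · (1 − 1/11) · (1 − 1/17) · (1 − 1/971)
       = 907885 · 620800/907885 = 620800.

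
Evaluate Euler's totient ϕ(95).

72

First factor: 95 = 5 × 19.
φ(95) = 95 · (1 − 1/5) · (1 − 1/19)
       = 95 · 72/95 = 72.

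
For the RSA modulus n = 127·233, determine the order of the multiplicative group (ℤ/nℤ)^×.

29232

For distinct primes, φ(pq) = (p−1)(q−1) = 126 × 232 = 29232.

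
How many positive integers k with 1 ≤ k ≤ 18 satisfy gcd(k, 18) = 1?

18 = 2 × 3**2.
φ(2) = 2 − 1 = 1.
φ(3^2) = 3^1·(3−1) = 3·2 = 6.
φ(18) = 1 × 6 = 6.

6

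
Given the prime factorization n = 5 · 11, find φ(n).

40

φ(5) = 5 − 1 = 4.
φ(11) = 11 − 1 = 10.
φ(55) = 4 × 10 = 40.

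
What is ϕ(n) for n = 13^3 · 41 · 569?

φ(51253813) = 51253813 · (1 − 1/13) · (1 − 1/41) · (1 − 1/569)
       = 51253813 · 272640/303277 = 46076160.

46076160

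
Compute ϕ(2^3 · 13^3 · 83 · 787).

φ(1148081896) = 1148081896 · (1 − 1/2) · (1 − 1/13) · (1 − 1/83) · (1 − 1/787)
       = 1148081896 · 773424/1698346 = 522834624.

522834624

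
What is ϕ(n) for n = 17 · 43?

φ(17) = 17 − 1 = 16.
φ(43) = 43 − 1 = 42.
Since φ is multiplicative, φ(731) = 16 · 42 = 672.

672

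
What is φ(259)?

216

Factor 259: 259 = 7 · 37.
φ(7) = 7 − 1 = 6.
φ(37) = 37 − 1 = 36.
φ(259) = 6 × 36 = 216.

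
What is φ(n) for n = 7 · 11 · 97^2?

558720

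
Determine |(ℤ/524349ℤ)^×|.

282240

Factor 524349: 524349 = 3**2 × 7**2 × 29 × 41.
φ(524349) = 524349 · (1 − 1/3) · (1 − 1/7) · (1 − 1/29) · (1 − 1/41)
       = 524349 · 13440/24969 = 282240.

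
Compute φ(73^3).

φ(389017) = 389017 · (1 − 1/73)
       = 389017 · 72/73 = 383688.

383688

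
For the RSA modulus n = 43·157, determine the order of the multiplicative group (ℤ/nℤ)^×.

6552

φ(n) = (p − 1)(q − 1) = (43−1)(157−1) = 42·156 = 6552.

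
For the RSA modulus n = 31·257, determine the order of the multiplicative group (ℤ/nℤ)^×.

7680

φ(n) = (p − 1)(q − 1) = (31−1)(257−1) = 30·256 = 7680.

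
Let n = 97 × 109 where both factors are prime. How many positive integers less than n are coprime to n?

For distinct primes, φ(pq) = (p−1)(q−1) = 96 × 108 = 10368.

10368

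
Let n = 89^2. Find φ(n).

7832

φ(7921) = 7921 · (1 − 1/89)
       = 7921 · 88/89 = 7832.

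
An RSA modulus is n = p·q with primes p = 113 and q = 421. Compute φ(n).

φ(n) = (p − 1)(q − 1) = (113−1)(421−1) = 112·420 = 47040.

47040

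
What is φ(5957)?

5957 = 7 × 23 × 37.
φ(7) = 7 − 1 = 6.
φ(23) = 23 − 1 = 22.
φ(37) = 37 − 1 = 36.
φ(5957) = 6 × 22 × 36 = 4752.

4752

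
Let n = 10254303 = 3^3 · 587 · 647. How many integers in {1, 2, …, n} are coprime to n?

φ(3^3) = 3^3 − 3^2 = 27 − 9 = 18.
φ(587) = 587 − 1 = 586.
φ(647) = 647 − 1 = 646.
φ(10254303) = 18 × 586 × 646 = 6814008.

6814008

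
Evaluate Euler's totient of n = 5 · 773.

3088

φ(5) = 5 − 1 = 4.
φ(773) = 773 − 1 = 772.
φ(3865) = 4 × 772 = 3088.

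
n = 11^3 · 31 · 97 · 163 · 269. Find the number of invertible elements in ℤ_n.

151296076800

φ(175489593499) = 175489593499 · (1 − 1/11) · (1 − 1/31) · (1 − 1/97) · (1 − 1/163) · (1 − 1/269)
       = 175489593499 · 1250380800/1450327219 = 151296076800.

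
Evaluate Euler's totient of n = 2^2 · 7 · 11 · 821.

98400

φ(252868) = 252868 · (1 − 1/2) · (1 − 1/7) · (1 − 1/11) · (1 − 1/821)
       = 252868 · 49200/126434 = 98400.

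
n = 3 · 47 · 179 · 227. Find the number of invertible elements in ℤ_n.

φ(5729253) = 5729253 · (1 − 1/3) · (1 − 1/47) · (1 − 1/179) · (1 − 1/227)
       = 5729253 · 3700976/5729253 = 3700976.

3700976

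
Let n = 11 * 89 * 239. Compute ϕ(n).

φ(11) = 11 − 1 = 10.
φ(89) = 89 − 1 = 88.
φ(239) = 239 − 1 = 238.
Multiply: 10 · 88 · 238 = 209440.

209440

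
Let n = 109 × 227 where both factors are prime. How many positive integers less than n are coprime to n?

φ(pq) = (p−1)(q−1) = 108 · 226 = 24408.

24408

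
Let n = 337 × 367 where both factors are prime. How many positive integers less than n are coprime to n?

122976

φ(123679) = 123679 · (1 − 1/337) · (1 − 1/367)
       = 123679 · 122976/123679 = 122976.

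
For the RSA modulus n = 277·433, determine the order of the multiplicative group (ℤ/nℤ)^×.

φ(pq) = (p−1)(q−1) = 276 · 432 = 119232.

119232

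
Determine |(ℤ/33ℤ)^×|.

Factor 33: 33 = 3 × 11.
φ(33) = 33 · (1 − 1/3) · (1 − 1/11)
       = 33 · 20/33 = 20.

20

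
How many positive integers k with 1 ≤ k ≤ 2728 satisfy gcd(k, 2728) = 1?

2728 = 2^3 × 11 × 31.
φ(2728) = 2728 · (1 − 1/2) · (1 − 1/11) · (1 − 1/31)
       = 2728 · 300/682 = 1200.

1200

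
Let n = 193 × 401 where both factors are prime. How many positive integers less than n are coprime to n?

76800

For distinct primes, φ(pq) = (p−1)(q−1) = 192 × 400 = 76800.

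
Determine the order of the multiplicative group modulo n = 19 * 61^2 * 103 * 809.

φ(5891135573) = 5891135573 · (1 − 1/19) · (1 − 1/61) · (1 − 1/103) · (1 − 1/809)
       = 5891135573 · 89009280/96575993 = 5429566080.

5429566080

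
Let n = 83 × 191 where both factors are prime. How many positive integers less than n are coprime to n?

15580

φ(15853) = 15853 · (1 − 1/83) · (1 − 1/191)
       = 15853 · 15580/15853 = 15580.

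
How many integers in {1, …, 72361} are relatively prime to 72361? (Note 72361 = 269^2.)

72092

φ(72361) = 72361 · (1 − 1/269)
       = 72361 · 268/269 = 72092.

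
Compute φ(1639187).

1306800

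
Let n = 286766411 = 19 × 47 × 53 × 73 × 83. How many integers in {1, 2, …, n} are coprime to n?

254202624

φ(19) = 19 − 1 = 18.
φ(47) = 47 − 1 = 46.
φ(53) = 53 − 1 = 52.
φ(73) = 73 − 1 = 72.
φ(83) = 83 − 1 = 82.
Multiply: 18 · 46 · 52 · 72 · 82 = 254202624.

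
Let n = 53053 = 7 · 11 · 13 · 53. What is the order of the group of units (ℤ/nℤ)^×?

φ(53053) = 53053 · (1 − 1/7) · (1 − 1/11) · (1 − 1/13) · (1 − 1/53)
       = 53053 · 37440/53053 = 37440.

37440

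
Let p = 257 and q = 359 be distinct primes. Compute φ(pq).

φ(n) = (p − 1)(q − 1) = (257−1)(359−1) = 256·358 = 91648.

91648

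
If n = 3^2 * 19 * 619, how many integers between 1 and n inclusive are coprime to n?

φ(3^2) = 3^1·(3−1) = 3·2 = 6.
φ(19) = 19 − 1 = 18.
φ(619) = 619 − 1 = 618.
Since φ is multiplicative, φ(105849) = 6 · 18 · 618 = 66744.

66744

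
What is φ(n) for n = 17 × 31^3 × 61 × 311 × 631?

5405279040000

φ(17) = 17 − 1 = 16.
φ(31^3) = 31^2·(31−1) = 961·30 = 28830.
φ(61) = 61 − 1 = 60.
φ(311) = 311 − 1 = 310.
φ(631) = 631 − 1 = 630.
φ(6062525609347) = 16 × 28830 × 60 × 310 × 630 = 5405279040000.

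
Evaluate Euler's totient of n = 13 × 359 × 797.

3419616

φ(13) = 13 − 1 = 12.
φ(359) = 359 − 1 = 358.
φ(797) = 797 − 1 = 796.
φ(3719599) = 12 × 358 × 796 = 3419616.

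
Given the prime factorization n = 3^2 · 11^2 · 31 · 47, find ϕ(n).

910800

φ(1586673) = 1586673 · (1 − 1/3) · (1 − 1/11) · (1 − 1/31) · (1 − 1/47)
       = 1586673 · 27600/48081 = 910800.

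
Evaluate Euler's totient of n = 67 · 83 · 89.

φ(494929) = 494929 · (1 − 1/67) · (1 − 1/83) · (1 − 1/89)
       = 494929 · 476256/494929 = 476256.

476256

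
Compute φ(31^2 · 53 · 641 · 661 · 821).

16750356480000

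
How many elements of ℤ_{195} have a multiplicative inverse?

Prime factorization: 195 = 3 · 5 · 13.
φ(195) = 195 · (1 − 1/3) · (1 − 1/5) · (1 − 1/13)
       = 195 · 96/195 = 96.

96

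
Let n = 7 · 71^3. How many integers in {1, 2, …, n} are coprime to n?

2117220

φ(2505377) = 2505377 · (1 − 1/7) · (1 − 1/71)
       = 2505377 · 420/497 = 2117220.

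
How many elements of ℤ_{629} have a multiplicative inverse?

576

629 = 17 · 37.
φ(629) = 629 · (1 − 1/17) · (1 − 1/37)
       = 629 · 576/629 = 576.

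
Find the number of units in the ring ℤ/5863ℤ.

4800

Factor 5863: 5863 = 11 × 13 × 41.
φ(5863) = 5863 · (1 − 1/11) · (1 − 1/13) · (1 − 1/41)
       = 5863 · 4800/5863 = 4800.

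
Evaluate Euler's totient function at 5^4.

500

φ(625) = 625 · (1 − 1/5)
       = 625 · 4/5 = 500.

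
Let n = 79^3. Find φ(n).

486798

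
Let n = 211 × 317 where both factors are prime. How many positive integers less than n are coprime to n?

66360

φ(66887) = 66887 · (1 − 1/211) · (1 − 1/317)
       = 66887 · 66360/66887 = 66360.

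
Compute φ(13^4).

26364

φ(28561) = 28561 · (1 − 1/13)
       = 28561 · 12/13 = 26364.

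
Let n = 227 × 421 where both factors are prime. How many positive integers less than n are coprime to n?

94920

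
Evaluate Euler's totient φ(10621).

9072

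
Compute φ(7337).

First factor: 7337 = 11 · 23 · 29.
φ(7337) = 7337 · (1 − 1/11) · (1 − 1/23) · (1 − 1/29)
       = 7337 · 6160/7337 = 6160.

6160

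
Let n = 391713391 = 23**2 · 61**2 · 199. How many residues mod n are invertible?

φ(23^2) = 23^1·(23−1) = 23·22 = 506.
φ(61^2) = 61^1·(61−1) = 61·60 = 3660.
φ(199) = 199 − 1 = 198.
Since φ is multiplicative, φ(391713391) = 506 · 3660 · 198 = 366688080.

366688080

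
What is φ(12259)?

First factor: 12259 = 13 * 23 * 41.
φ(12259) = 12259 · (1 − 1/13) · (1 − 1/23) · (1 − 1/41)
       = 12259 · 10560/12259 = 10560.

10560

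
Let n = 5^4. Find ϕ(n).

500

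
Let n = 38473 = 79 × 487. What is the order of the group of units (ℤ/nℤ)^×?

37908

φ(38473) = 38473 · (1 − 1/79) · (1 − 1/487)
       = 38473 · 37908/38473 = 37908.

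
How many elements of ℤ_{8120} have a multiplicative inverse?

First factor: 8120 = 2^3 * 5 * 7 * 29.
φ(2^3) = 2^2·(2−1) = 4·1 = 4.
φ(5) = 5 − 1 = 4.
φ(7) = 7 − 1 = 6.
φ(29) = 29 − 1 = 28.
Multiply: 4 · 4 · 6 · 28 = 2688.

2688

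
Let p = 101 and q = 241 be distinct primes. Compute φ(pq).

24000

φ(pq) = (p−1)(q−1) = 100 · 240 = 24000.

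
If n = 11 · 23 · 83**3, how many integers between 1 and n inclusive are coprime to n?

φ(11) = 11 − 1 = 10.
φ(23) = 23 − 1 = 22.
φ(83^3) = 83^2·(83−1) = 6889·82 = 564898.
φ(144662111) = 10 × 22 × 564898 = 124277560.

124277560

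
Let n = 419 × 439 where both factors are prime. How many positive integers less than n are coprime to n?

183084

φ(183941) = 183941 · (1 − 1/419) · (1 − 1/439)
       = 183941 · 183084/183941 = 183084.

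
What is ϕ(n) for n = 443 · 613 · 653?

φ(443) = 443 − 1 = 442.
φ(613) = 613 − 1 = 612.
φ(653) = 653 − 1 = 652.
φ(177328027) = 442 × 612 × 652 = 176368608.

176368608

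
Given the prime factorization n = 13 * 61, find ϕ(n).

720

φ(793) = 793 · (1 − 1/13) · (1 − 1/61)
       = 793 · 720/793 = 720.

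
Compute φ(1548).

504

First factor: 1548 = 2^2 · 3^2 · 43.
φ(2^2) = 2^1·(2−1) = 2·1 = 2.
φ(3^2) = 3^2 − 3^1 = 9 − 3 = 6.
φ(43) = 43 − 1 = 42.
Multiply: 2 · 6 · 42 = 504.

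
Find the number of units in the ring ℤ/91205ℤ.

64512

Prime factorization: 91205 = 5 · 17 · 29 · 37.
φ(5) = 5 − 1 = 4.
φ(17) = 17 − 1 = 16.
φ(29) = 29 − 1 = 28.
φ(37) = 37 − 1 = 36.
Multiply: 4 · 16 · 28 · 36 = 64512.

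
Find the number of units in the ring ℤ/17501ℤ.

First factor: 17501 = 11 · 37 · 43.
φ(11) = 11 − 1 = 10.
φ(37) = 37 − 1 = 36.
φ(43) = 43 − 1 = 42.
φ(17501) = 10 × 36 × 42 = 15120.

15120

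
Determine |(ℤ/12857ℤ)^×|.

11088

First factor: 12857 = 13 · 23 · 43.
φ(12857) = 12857 · (1 − 1/13) · (1 − 1/23) · (1 − 1/43)
       = 12857 · 11088/12857 = 11088.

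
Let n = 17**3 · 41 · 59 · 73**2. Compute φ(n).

φ(63332750963) = 63332750963 · (1 − 1/17) · (1 − 1/41) · (1 − 1/59) · (1 − 1/73)
       = 63332750963 · 2672640/3001979 = 56384686080.

56384686080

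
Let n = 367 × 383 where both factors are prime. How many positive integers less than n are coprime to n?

139812

φ(140561) = 140561 · (1 − 1/367) · (1 − 1/383)
       = 140561 · 139812/140561 = 139812.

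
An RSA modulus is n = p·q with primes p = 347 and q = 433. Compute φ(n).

149472

φ(pq) = (p−1)(q−1) = 346 · 432 = 149472.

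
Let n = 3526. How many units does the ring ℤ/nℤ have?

3526 = 2 · 41 · 43.
φ(2) = 2 − 1 = 1.
φ(41) = 41 − 1 = 40.
φ(43) = 43 − 1 = 42.
Multiply: 1 · 40 · 42 = 1680.

1680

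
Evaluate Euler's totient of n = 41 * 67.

φ(2747) = 2747 · (1 − 1/41) · (1 − 1/67)
       = 2747 · 2640/2747 = 2640.

2640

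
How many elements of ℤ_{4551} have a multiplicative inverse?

2880

First factor: 4551 = 3 * 37 * 41.
φ(3) = 3 − 1 = 2.
φ(37) = 37 − 1 = 36.
φ(41) = 41 − 1 = 40.
Since φ is multiplicative, φ(4551) = 2 · 36 · 40 = 2880.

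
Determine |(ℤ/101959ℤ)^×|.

Prime factorization: 101959 = 11 · 13 · 23 · 31.
φ(11) = 11 − 1 = 10.
φ(13) = 13 − 1 = 12.
φ(23) = 23 − 1 = 22.
φ(31) = 31 − 1 = 30.
Since φ is multiplicative, φ(101959) = 10 · 12 · 22 · 30 = 79200.

79200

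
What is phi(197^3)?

φ(197^3) = 197^2·(197−1) = 38809·196 = 7606564.

7606564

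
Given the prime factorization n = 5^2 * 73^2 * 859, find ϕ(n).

φ(5^2) = 5^1·(5−1) = 5·4 = 20.
φ(73^2) = 73^2 − 73^1 = 5329 − 73 = 5256.
φ(859) = 859 − 1 = 858.
φ(114440275) = 20 × 5256 × 858 = 90192960.

90192960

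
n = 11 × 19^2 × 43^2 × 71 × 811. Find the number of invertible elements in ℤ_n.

φ(11) = 11 − 1 = 10.
φ(19^2) = 19^2 − 19^1 = 361 − 19 = 342.
φ(43^2) = 43^2 − 43^1 = 1849 − 43 = 1806.
φ(71) = 71 − 1 = 70.
φ(811) = 811 − 1 = 810.
Multiply: 10 · 342 · 1806 · 70 · 810 = 350208684000.

350208684000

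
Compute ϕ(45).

24

45 = 3^2 · 5.
φ(3^2) = 3^2 − 3^1 = 9 − 3 = 6.
φ(5) = 5 − 1 = 4.
Multiply: 6 · 4 = 24.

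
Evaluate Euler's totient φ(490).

168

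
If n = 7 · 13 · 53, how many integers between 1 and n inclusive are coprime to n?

3744

φ(7) = 7 − 1 = 6.
φ(13) = 13 − 1 = 12.
φ(53) = 53 − 1 = 52.
φ(4823) = 6 × 12 × 52 = 3744.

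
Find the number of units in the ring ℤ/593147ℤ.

506880

593147 = 17 × 23 × 37 × 41.
φ(17) = 17 − 1 = 16.
φ(23) = 23 − 1 = 22.
φ(37) = 37 − 1 = 36.
φ(41) = 41 − 1 = 40.
Since φ is multiplicative, φ(593147) = 16 · 22 · 36 · 40 = 506880.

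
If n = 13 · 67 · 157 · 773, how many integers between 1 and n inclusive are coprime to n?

φ(13) = 13 − 1 = 12.
φ(67) = 67 − 1 = 66.
φ(157) = 157 − 1 = 156.
φ(773) = 773 − 1 = 772.
φ(105705431) = 12 × 66 × 156 × 772 = 95382144.

95382144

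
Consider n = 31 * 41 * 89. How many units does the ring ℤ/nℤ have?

φ(31) = 31 − 1 = 30.
φ(41) = 41 − 1 = 40.
φ(89) = 89 − 1 = 88.
φ(113119) = 30 × 40 × 88 = 105600.

105600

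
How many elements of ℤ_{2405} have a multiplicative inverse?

Factor 2405: 2405 = 5 · 13 · 37.
φ(2405) = 2405 · (1 − 1/5) · (1 − 1/13) · (1 − 1/37)
       = 2405 · 1728/2405 = 1728.

1728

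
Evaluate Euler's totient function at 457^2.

208392

φ(208849) = 208849 · (1 − 1/457)
       = 208849 · 456/457 = 208392.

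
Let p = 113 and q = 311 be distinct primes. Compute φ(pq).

34720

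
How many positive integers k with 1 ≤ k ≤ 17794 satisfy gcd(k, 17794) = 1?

7200

Factor 17794: 17794 = 2 * 7 * 31 * 41.
φ(2) = 2 − 1 = 1.
φ(7) = 7 − 1 = 6.
φ(31) = 31 − 1 = 30.
φ(41) = 41 − 1 = 40.
Multiply: 1 · 6 · 30 · 40 = 7200.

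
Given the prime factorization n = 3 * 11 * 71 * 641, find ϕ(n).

896000

φ(3) = 3 − 1 = 2.
φ(11) = 11 − 1 = 10.
φ(71) = 71 − 1 = 70.
φ(641) = 641 − 1 = 640.
Multiply: 2 · 10 · 70 · 640 = 896000.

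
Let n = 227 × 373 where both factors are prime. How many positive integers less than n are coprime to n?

84072

φ(n) = (p − 1)(q − 1) = (227−1)(373−1) = 226·372 = 84072.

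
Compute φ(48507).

48507 = 3 * 19 * 23 * 37.
φ(48507) = 48507 · (1 − 1/3) · (1 − 1/19) · (1 − 1/23) · (1 − 1/37)
       = 48507 · 28512/48507 = 28512.

28512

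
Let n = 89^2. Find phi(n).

7832

φ(89^2) = 89^2 − 89^1 = 7921 − 89 = 7832.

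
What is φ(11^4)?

13310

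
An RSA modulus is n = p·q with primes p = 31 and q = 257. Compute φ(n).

φ(7967) = 7967 · (1 − 1/31) · (1 − 1/257)
       = 7967 · 7680/7967 = 7680.

7680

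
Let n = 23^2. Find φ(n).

506

φ(529) = 529 · (1 − 1/23)
       = 529 · 22/23 = 506.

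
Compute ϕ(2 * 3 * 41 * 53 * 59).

φ(2) = 2 − 1 = 1.
φ(3) = 3 − 1 = 2.
φ(41) = 41 − 1 = 40.
φ(53) = 53 − 1 = 52.
φ(59) = 59 − 1 = 58.
Multiply: 1 · 2 · 40 · 52 · 58 = 241280.

241280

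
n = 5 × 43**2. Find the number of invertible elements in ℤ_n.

φ(9245) = 9245 · (1 − 1/5) · (1 − 1/43)
       = 9245 · 168/215 = 7224.

7224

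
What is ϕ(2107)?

1764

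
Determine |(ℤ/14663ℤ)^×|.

Factor 14663: 14663 = 11 × 31 × 43.
φ(11) = 11 − 1 = 10.
φ(31) = 31 − 1 = 30.
φ(43) = 43 − 1 = 42.
Since φ is multiplicative, φ(14663) = 10 · 30 · 42 = 12600.

12600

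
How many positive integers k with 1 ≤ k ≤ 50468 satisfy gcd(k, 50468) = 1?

Prime factorization: 50468 = 2**2 · 11 · 31 · 37.
φ(2^2) = 2^2 − 2^1 = 4 − 2 = 2.
φ(11) = 11 − 1 = 10.
φ(31) = 31 − 1 = 30.
φ(37) = 37 − 1 = 36.
φ(50468) = 2 × 10 × 30 × 36 = 21600.

21600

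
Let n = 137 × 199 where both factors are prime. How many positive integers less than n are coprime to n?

26928

φ(n) = (p − 1)(q − 1) = (137−1)(199−1) = 136·198 = 26928.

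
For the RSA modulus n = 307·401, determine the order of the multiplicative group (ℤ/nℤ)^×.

φ(pq) = (p−1)(q−1) = 306 · 400 = 122400.

122400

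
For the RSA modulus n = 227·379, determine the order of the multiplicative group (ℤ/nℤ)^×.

85428

φ(86033) = 86033 · (1 − 1/227) · (1 − 1/379)
       = 86033 · 85428/86033 = 85428.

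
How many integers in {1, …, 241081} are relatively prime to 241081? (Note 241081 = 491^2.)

φ(491^2) = 491^1·(491−1) = 491·490 = 240590.

240590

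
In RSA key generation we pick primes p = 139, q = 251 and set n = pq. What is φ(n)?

φ(pq) = (p−1)(q−1) = 138 · 250 = 34500.

34500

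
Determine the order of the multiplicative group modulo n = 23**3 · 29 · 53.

16944928

φ(23^3) = 23^2·(23−1) = 529·22 = 11638.
φ(29) = 29 − 1 = 28.
φ(53) = 53 − 1 = 52.
Since φ is multiplicative, φ(18700679) = 11638 · 28 · 52 = 16944928.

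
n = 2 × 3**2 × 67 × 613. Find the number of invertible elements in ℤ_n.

242352

φ(2) = 2 − 1 = 1.
φ(3^2) = 3^2 − 3^1 = 9 − 3 = 6.
φ(67) = 67 − 1 = 66.
φ(613) = 613 − 1 = 612.
Multiply: 1 · 6 · 66 · 612 = 242352.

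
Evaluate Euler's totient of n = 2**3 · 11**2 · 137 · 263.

φ(34878008) = 34878008 · (1 − 1/2) · (1 − 1/11) · (1 − 1/137) · (1 − 1/263)
       = 34878008 · 356320/792682 = 15678080.

15678080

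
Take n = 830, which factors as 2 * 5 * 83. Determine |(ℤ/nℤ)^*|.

328

φ(2) = 2 − 1 = 1.
φ(5) = 5 − 1 = 4.
φ(83) = 83 − 1 = 82.
Since φ is multiplicative, φ(830) = 1 · 4 · 82 = 328.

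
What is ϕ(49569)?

Factor 49569: 49569 = 3 × 13 × 31 × 41.
φ(49569) = 49569 · (1 − 1/3) · (1 − 1/13) · (1 − 1/31) · (1 − 1/41)
       = 49569 · 28800/49569 = 28800.

28800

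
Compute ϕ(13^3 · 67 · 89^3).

φ(103770731831) = 103770731831 · (1 − 1/13) · (1 − 1/67) · (1 − 1/89)
       = 103770731831 · 69696/77519 = 93298480704.

93298480704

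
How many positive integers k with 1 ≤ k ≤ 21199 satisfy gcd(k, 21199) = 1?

18816

First factor: 21199 = 17 × 29 × 43.
φ(17) = 17 − 1 = 16.
φ(29) = 29 − 1 = 28.
φ(43) = 43 − 1 = 42.
Multiply: 16 · 28 · 42 = 18816.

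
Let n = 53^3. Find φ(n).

φ(53^3) = 53^3 − 53^2 = 148877 − 2809 = 146068.

146068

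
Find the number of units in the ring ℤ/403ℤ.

360

Factor 403: 403 = 13 × 31.
φ(403) = 403 · (1 − 1/13) · (1 − 1/31)
       = 403 · 360/403 = 360.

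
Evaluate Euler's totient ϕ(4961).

4400

4961 = 11**2 × 41.
φ(4961) = 4961 · (1 − 1/11) · (1 − 1/41)
       = 4961 · 400/451 = 4400.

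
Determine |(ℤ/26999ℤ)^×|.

Factor 26999: 26999 = 7**2 * 19 * 29.
φ(7^2) = 7^2 − 7^1 = 49 − 7 = 42.
φ(19) = 19 − 1 = 18.
φ(29) = 29 − 1 = 28.
φ(26999) = 42 × 18 × 28 = 21168.

21168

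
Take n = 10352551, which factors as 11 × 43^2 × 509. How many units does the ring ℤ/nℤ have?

9174480

φ(11) = 11 − 1 = 10.
φ(43^2) = 43^2 − 43^1 = 1849 − 43 = 1806.
φ(509) = 509 − 1 = 508.
Since φ is multiplicative, φ(10352551) = 10 · 1806 · 508 = 9174480.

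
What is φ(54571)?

48400

54571 = 11^3 × 41.
φ(11^3) = 11^2·(11−1) = 121·10 = 1210.
φ(41) = 41 − 1 = 40.
φ(54571) = 1210 × 40 = 48400.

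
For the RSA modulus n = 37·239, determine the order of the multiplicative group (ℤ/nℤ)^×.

φ(pq) = (p−1)(q−1) = 36 · 238 = 8568.

8568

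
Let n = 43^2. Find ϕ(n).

1806

φ(1849) = 1849 · (1 − 1/43)
       = 1849 · 42/43 = 1806.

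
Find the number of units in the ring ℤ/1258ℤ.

576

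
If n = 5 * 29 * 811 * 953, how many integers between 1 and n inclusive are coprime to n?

φ(5) = 5 − 1 = 4.
φ(29) = 29 − 1 = 28.
φ(811) = 811 − 1 = 810.
φ(953) = 953 − 1 = 952.
Since φ is multiplicative, φ(112068035) = 4 · 28 · 810 · 952 = 86365440.

86365440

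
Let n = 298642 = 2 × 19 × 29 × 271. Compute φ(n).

136080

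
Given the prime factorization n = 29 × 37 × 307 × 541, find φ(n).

φ(178211351) = 178211351 · (1 − 1/29) · (1 − 1/37) · (1 − 1/307) · (1 − 1/541)
       = 178211351 · 166561920/178211351 = 166561920.

166561920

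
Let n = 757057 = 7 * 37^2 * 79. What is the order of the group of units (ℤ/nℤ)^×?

φ(757057) = 757057 · (1 − 1/7) · (1 − 1/37) · (1 − 1/79)
       = 757057 · 16848/20461 = 623376.

623376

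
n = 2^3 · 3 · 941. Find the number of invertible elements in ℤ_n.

7520

φ(22584) = 22584 · (1 − 1/2) · (1 − 1/3) · (1 − 1/941)
       = 22584 · 1880/5646 = 7520.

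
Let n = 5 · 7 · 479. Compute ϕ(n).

11472

φ(5) = 5 − 1 = 4.
φ(7) = 7 − 1 = 6.
φ(479) = 479 − 1 = 478.
φ(16765) = 4 × 6 × 478 = 11472.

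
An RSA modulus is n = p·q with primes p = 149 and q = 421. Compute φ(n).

φ(pq) = (p−1)(q−1) = 148 · 420 = 62160.

62160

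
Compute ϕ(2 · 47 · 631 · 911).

26371800

φ(54035054) = 54035054 · (1 − 1/2) · (1 − 1/47) · (1 − 1/631) · (1 − 1/911)
       = 54035054 · 26371800/54035054 = 26371800.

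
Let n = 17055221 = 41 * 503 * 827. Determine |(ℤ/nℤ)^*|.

16586080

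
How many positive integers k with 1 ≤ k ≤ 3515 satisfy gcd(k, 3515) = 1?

3515 = 5 · 19 · 37.
φ(5) = 5 − 1 = 4.
φ(19) = 19 − 1 = 18.
φ(37) = 37 − 1 = 36.
φ(3515) = 4 × 18 × 36 = 2592.

2592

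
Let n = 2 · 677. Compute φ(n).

676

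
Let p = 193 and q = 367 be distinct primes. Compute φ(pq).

70272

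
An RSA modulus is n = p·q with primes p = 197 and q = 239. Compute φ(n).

46648

φ(47083) = 47083 · (1 − 1/197) · (1 − 1/239)
       = 47083 · 46648/47083 = 46648.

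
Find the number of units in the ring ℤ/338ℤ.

156

First factor: 338 = 2 × 13^2.
φ(2) = 2 − 1 = 1.
φ(13^2) = 13^2 − 13^1 = 169 − 13 = 156.
φ(338) = 1 × 156 = 156.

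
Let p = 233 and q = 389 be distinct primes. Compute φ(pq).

90016

φ(n) = (p − 1)(q − 1) = (233−1)(389−1) = 232·388 = 90016.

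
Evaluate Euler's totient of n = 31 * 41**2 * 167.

φ(31) = 31 − 1 = 30.
φ(41^2) = 41^2 − 41^1 = 1681 − 41 = 1640.
φ(167) = 167 − 1 = 166.
Multiply: 30 · 1640 · 166 = 8167200.

8167200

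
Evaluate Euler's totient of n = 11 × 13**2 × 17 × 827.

φ(11) = 11 − 1 = 10.
φ(13^2) = 13^2 − 13^1 = 169 − 13 = 156.
φ(17) = 17 − 1 = 16.
φ(827) = 827 − 1 = 826.
φ(26135681) = 10 × 156 × 16 × 826 = 20616960.

20616960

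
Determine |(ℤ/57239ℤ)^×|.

41472

Prime factorization: 57239 = 7 * 13 * 17 * 37.
φ(57239) = 57239 · (1 − 1/7) · (1 − 1/13) · (1 − 1/17) · (1 − 1/37)
       = 57239 · 41472/57239 = 41472.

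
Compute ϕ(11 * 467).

4660

φ(11) = 11 − 1 = 10.
φ(467) = 467 − 1 = 466.
Since φ is multiplicative, φ(5137) = 10 · 466 = 4660.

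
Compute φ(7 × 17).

φ(7) = 7 − 1 = 6.
φ(17) = 17 − 1 = 16.
φ(119) = 6 × 16 = 96.

96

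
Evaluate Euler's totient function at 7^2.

φ(49) = 49 · (1 − 1/7)
       = 49 · 6/7 = 42.

42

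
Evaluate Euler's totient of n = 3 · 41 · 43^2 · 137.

φ(31157499) = 31157499 · (1 − 1/3) · (1 − 1/41) · (1 − 1/43) · (1 − 1/137)
       = 31157499 · 456960/724593 = 19649280.

19649280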